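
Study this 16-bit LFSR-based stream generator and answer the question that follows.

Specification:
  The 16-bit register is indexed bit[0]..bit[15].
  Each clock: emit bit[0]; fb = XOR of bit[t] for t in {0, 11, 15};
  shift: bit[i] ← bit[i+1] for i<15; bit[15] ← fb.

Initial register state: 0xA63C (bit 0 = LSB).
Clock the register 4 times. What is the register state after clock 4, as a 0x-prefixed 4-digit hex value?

reg_0 = 0xA63C
clock 1: out=0, reg = 0xD31E
clock 2: out=0, reg = 0xE98F
clock 3: out=1, reg = 0xF4C7
clock 4: out=1, reg = 0x7A63

0x7A63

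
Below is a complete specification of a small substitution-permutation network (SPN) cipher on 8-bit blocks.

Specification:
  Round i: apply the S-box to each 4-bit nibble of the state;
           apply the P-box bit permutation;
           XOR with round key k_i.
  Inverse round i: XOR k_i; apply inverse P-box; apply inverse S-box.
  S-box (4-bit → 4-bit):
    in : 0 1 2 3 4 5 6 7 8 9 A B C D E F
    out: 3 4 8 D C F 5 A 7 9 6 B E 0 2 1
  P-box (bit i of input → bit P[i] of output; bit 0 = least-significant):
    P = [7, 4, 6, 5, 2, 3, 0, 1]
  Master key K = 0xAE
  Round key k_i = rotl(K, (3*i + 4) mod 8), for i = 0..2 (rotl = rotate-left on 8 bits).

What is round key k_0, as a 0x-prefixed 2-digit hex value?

0xEA

K = 0xAE
k_0 = rotl(K, (3*0+4) mod 8) = rotl(K, 4) = 0xEA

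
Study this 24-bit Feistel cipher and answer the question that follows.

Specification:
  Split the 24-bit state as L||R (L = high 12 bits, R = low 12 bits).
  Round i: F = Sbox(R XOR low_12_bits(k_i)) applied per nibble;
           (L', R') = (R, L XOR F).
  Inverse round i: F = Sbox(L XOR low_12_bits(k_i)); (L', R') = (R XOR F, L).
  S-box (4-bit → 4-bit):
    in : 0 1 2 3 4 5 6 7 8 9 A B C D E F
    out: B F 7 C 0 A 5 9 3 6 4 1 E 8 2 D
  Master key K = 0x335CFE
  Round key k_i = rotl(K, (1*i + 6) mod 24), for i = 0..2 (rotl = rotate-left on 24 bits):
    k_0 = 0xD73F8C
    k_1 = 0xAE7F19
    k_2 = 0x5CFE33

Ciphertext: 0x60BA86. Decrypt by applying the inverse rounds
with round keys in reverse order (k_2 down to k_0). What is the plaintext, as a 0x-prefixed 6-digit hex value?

0x7333A5

s_0 = ciphertext = 0x60BA86
s_1 = InvRound(s_0, k_2) = 0x94560B
s_2 = InvRound(s_1, k_1) = 0x3A5945
s_3 = InvRound(s_2, k_0) = 0x7333A5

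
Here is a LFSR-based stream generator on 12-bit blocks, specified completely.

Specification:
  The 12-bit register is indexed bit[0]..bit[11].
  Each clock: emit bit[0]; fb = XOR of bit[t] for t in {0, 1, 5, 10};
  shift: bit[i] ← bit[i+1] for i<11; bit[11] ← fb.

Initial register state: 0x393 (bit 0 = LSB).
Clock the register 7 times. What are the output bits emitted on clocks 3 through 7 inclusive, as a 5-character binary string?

00100

reg_0 = 0x393
clock 1: out=1, reg = 0x1C9
clock 2: out=1, reg = 0x8E4
clock 3: out=0, reg = 0xC72
clock 4: out=0, reg = 0xE39
clock 5: out=1, reg = 0xF1C
clock 6: out=0, reg = 0xF8E
clock 7: out=0, reg = 0x7C7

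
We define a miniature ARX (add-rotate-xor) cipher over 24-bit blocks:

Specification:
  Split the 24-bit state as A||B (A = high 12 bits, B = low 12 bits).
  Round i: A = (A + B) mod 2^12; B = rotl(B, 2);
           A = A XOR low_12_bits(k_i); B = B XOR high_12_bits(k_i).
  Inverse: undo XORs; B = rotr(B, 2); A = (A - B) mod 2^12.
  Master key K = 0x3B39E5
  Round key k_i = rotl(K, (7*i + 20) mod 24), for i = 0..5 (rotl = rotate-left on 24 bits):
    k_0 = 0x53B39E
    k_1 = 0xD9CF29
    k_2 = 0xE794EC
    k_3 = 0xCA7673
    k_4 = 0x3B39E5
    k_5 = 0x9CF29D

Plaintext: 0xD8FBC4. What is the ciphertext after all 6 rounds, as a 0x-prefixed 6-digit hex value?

0xEF9955

s_0 = plaintext = 0xD8FBC4
s_1 = Round(s_0, k_0) = 0xACDA29
s_2 = Round(s_1, k_1) = 0xBDF53A
s_3 = Round(s_2, k_2) = 0x5F5A90
s_4 = Round(s_3, k_3) = 0x6F66E5
s_5 = Round(s_4, k_4) = 0x43E826
s_6 = Round(s_5, k_5) = 0xEF9955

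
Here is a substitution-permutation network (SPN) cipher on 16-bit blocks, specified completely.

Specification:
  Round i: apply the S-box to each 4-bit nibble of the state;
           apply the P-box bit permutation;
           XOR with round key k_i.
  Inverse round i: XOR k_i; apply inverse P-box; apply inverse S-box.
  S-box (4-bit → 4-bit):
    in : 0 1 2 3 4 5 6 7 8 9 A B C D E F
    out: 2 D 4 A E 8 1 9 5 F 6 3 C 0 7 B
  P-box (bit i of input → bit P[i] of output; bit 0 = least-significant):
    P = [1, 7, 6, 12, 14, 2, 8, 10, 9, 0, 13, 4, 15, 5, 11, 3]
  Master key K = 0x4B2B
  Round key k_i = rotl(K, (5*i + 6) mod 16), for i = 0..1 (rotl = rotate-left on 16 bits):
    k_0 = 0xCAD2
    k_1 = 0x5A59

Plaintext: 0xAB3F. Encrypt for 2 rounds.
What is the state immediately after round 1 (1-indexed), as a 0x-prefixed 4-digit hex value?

0xD475

s_0 = plaintext = 0xAB3F
s_1 = Round(s_0, k_0) = 0xD475
s_2 = Round(s_1, k_1) = 0x2E48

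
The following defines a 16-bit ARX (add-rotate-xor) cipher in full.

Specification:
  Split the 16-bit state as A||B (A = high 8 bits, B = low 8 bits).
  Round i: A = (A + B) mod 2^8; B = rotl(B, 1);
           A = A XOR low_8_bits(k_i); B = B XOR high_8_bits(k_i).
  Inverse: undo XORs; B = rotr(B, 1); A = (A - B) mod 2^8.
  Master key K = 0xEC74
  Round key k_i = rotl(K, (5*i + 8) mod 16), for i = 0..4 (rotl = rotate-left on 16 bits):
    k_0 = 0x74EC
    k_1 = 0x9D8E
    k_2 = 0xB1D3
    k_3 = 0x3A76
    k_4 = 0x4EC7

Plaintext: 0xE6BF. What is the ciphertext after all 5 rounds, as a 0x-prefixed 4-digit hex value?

s_0 = plaintext = 0xE6BF
s_1 = Round(s_0, k_0) = 0x490B
s_2 = Round(s_1, k_1) = 0xDA8B
s_3 = Round(s_2, k_2) = 0xB6A6
s_4 = Round(s_3, k_3) = 0x2A77
s_5 = Round(s_4, k_4) = 0x66A0

0x66A0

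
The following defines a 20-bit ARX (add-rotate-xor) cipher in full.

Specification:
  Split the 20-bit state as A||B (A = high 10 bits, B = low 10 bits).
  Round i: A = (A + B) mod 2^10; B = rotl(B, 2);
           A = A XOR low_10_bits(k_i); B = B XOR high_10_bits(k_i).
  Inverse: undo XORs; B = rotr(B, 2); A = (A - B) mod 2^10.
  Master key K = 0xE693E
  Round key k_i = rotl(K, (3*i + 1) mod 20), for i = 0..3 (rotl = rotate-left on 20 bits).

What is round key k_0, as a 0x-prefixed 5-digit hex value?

0xCD27D

K = 0xE693E
k_0 = rotl(K, (3*0+1) mod 20) = rotl(K, 1) = 0xCD27D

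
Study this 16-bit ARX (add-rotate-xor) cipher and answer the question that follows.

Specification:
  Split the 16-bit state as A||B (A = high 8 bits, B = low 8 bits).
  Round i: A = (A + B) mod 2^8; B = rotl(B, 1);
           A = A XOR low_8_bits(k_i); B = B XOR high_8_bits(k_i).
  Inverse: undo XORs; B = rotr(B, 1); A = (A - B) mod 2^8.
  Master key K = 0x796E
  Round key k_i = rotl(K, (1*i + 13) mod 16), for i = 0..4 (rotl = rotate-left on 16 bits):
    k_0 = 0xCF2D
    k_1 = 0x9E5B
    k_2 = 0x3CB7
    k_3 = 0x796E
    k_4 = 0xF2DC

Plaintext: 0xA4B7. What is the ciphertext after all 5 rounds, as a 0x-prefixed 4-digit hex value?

0x320E

s_0 = plaintext = 0xA4B7
s_1 = Round(s_0, k_0) = 0x76A0
s_2 = Round(s_1, k_1) = 0x4DDF
s_3 = Round(s_2, k_2) = 0x9B83
s_4 = Round(s_3, k_3) = 0x707E
s_5 = Round(s_4, k_4) = 0x320E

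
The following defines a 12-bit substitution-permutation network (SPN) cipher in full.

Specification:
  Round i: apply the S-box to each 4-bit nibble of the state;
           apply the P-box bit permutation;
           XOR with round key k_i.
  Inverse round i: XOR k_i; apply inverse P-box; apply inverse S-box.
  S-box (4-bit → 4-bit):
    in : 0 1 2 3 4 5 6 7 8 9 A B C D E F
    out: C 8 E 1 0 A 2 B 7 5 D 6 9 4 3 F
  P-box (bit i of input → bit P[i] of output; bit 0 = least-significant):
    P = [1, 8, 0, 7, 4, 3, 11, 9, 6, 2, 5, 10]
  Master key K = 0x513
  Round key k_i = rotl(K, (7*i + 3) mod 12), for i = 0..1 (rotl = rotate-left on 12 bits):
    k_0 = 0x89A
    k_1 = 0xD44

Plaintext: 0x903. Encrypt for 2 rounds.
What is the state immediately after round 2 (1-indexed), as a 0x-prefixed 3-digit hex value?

0x27B

s_0 = plaintext = 0x903
s_1 = Round(s_0, k_0) = 0x2F8
s_2 = Round(s_1, k_1) = 0x27B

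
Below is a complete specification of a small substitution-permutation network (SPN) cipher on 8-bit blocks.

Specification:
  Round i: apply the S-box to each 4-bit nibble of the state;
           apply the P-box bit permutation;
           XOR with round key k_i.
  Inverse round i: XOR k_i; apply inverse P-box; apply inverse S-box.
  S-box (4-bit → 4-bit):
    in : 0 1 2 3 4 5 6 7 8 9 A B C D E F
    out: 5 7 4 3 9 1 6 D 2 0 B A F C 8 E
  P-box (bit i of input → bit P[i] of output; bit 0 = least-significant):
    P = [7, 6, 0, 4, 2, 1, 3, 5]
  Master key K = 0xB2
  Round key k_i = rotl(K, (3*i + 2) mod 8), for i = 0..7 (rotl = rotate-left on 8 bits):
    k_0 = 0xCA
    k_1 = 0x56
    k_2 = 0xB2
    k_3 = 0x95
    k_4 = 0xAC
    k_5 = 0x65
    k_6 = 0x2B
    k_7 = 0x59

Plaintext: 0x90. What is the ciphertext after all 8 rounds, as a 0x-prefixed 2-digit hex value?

s_0 = plaintext = 0x90
s_1 = Round(s_0, k_0) = 0x4B
s_2 = Round(s_1, k_1) = 0x22
s_3 = Round(s_2, k_2) = 0xBB
s_4 = Round(s_3, k_3) = 0xE7
s_5 = Round(s_4, k_4) = 0x1D
s_6 = Round(s_5, k_5) = 0x7A
s_7 = Round(s_6, k_6) = 0xD7
s_8 = Round(s_7, k_7) = 0xE0

0xE0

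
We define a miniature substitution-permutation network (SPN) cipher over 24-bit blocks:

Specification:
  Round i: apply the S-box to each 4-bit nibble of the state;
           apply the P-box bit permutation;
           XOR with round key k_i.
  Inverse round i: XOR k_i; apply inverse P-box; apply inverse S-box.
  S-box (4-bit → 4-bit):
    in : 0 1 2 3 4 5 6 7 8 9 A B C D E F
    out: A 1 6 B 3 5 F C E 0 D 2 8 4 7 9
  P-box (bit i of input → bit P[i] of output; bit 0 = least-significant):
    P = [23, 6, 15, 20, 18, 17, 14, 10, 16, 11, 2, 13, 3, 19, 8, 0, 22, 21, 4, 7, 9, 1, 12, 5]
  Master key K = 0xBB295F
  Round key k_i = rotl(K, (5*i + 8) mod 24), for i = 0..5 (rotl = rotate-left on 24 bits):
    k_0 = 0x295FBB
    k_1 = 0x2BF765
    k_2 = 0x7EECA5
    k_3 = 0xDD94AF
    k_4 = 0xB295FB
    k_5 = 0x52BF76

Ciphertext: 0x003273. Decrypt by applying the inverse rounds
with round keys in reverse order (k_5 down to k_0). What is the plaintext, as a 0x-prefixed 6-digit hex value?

s_0 = ciphertext = 0x003273
s_1 = InvRound(s_0, k_5) = 0x917207
s_2 = InvRound(s_1, k_4) = 0xF85A82
s_3 = InvRound(s_2, k_3) = 0xFBFEAD
s_4 = InvRound(s_3, k_2) = 0x591111
s_5 = InvRound(s_4, k_1) = 0xFE9788
s_6 = InvRound(s_5, k_0) = 0x05C4EA

0x05C4EA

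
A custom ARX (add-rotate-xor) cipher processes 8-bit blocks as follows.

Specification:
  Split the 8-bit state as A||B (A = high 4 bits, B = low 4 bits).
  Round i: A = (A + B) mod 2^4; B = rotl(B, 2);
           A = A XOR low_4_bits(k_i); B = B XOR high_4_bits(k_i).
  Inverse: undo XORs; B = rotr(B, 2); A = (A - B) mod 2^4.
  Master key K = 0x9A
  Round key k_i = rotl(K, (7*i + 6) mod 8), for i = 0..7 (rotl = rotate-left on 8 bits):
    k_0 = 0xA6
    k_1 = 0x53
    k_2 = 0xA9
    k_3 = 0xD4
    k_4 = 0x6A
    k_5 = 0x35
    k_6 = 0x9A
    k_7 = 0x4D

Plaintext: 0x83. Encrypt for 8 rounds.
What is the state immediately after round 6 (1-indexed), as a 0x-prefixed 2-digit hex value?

0x21

s_0 = plaintext = 0x83
s_1 = Round(s_0, k_0) = 0xD6
s_2 = Round(s_1, k_1) = 0x0C
s_3 = Round(s_2, k_2) = 0x59
s_4 = Round(s_3, k_3) = 0xAB
s_5 = Round(s_4, k_4) = 0xF8
s_6 = Round(s_5, k_5) = 0x21
s_7 = Round(s_6, k_6) = 0x9D
s_8 = Round(s_7, k_7) = 0xB3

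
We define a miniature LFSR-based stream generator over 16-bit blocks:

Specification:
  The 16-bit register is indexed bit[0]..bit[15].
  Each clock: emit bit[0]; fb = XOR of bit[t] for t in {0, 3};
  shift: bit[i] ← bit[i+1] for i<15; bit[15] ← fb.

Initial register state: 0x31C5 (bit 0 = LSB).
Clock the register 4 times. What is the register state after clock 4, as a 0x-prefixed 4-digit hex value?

reg_0 = 0x31C5
clock 1: out=1, reg = 0x98E2
clock 2: out=0, reg = 0x4C71
clock 3: out=1, reg = 0xA638
clock 4: out=0, reg = 0xD31C

0xD31C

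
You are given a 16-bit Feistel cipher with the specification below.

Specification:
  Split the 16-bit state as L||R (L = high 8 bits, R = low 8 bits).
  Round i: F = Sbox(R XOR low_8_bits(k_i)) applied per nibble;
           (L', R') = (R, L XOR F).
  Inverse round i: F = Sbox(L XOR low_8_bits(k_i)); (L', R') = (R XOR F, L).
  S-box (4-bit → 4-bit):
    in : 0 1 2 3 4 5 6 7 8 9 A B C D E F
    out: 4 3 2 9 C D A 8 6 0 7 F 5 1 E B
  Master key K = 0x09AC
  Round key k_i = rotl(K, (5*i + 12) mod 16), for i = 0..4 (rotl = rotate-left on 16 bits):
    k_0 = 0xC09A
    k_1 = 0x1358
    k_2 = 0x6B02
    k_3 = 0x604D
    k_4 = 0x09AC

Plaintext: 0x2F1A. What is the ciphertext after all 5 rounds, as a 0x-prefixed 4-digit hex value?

s_0 = plaintext = 0x2F1A
s_1 = Round(s_0, k_0) = 0x1A4B
s_2 = Round(s_1, k_1) = 0x4B23
s_3 = Round(s_2, k_2) = 0x2368
s_4 = Round(s_3, k_3) = 0x680E
s_5 = Round(s_4, k_4) = 0x0E1A

0x0E1A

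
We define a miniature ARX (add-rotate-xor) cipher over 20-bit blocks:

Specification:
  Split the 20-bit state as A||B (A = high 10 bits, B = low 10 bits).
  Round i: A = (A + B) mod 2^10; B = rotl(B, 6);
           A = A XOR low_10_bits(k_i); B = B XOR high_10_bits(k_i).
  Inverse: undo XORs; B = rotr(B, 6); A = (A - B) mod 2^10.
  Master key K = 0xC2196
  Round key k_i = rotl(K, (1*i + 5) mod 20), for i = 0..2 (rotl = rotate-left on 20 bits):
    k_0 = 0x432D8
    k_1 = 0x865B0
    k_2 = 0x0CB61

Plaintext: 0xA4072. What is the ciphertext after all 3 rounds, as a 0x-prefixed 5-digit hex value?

0x3DC7E

s_0 = plaintext = 0xA4072
s_1 = Round(s_0, k_0) = 0x7698B
s_2 = Round(s_1, k_1) = 0xB54C1
s_3 = Round(s_2, k_2) = 0x3DC7E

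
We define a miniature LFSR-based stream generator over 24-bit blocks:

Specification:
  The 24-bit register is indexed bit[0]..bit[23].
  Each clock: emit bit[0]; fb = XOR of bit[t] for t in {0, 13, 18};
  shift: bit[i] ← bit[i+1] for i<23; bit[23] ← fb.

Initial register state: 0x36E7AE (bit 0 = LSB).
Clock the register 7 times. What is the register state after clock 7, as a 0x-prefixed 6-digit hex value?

reg_0 = 0x36E7AE
clock 1: out=0, reg = 0x1B73D7
clock 2: out=1, reg = 0x0DB9EB
clock 3: out=1, reg = 0x86DCF5
clock 4: out=1, reg = 0x436E7A
clock 5: out=0, reg = 0xA1B73D
clock 6: out=1, reg = 0x50DB9E
clock 7: out=0, reg = 0x286DCF

0x286DCF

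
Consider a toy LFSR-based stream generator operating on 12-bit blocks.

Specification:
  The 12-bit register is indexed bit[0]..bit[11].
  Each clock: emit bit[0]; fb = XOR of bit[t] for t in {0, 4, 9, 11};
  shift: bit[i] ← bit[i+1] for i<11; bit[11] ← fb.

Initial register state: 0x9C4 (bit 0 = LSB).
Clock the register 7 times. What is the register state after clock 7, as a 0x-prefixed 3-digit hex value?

0x873

reg_0 = 0x9C4
clock 1: out=0, reg = 0xCE2
clock 2: out=0, reg = 0xE71
clock 3: out=1, reg = 0x738
clock 4: out=0, reg = 0x39C
clock 5: out=0, reg = 0x1CE
clock 6: out=0, reg = 0x0E7
clock 7: out=1, reg = 0x873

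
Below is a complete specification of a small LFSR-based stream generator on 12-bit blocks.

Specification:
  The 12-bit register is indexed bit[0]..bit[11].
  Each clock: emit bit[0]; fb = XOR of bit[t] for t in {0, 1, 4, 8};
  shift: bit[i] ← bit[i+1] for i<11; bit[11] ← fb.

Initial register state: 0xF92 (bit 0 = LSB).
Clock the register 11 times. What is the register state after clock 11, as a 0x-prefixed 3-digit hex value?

reg_0 = 0xF92
clock 1: out=0, reg = 0xFC9
clock 2: out=1, reg = 0x7E4
clock 3: out=0, reg = 0xBF2
clock 4: out=0, reg = 0xDF9
clock 5: out=1, reg = 0xEFC
clock 6: out=0, reg = 0xF7E
clock 7: out=0, reg = 0xFBF
clock 8: out=1, reg = 0x7DF
clock 9: out=1, reg = 0x3EF
clock 10: out=1, reg = 0x9F7
clock 11: out=1, reg = 0x4FB

0x4FB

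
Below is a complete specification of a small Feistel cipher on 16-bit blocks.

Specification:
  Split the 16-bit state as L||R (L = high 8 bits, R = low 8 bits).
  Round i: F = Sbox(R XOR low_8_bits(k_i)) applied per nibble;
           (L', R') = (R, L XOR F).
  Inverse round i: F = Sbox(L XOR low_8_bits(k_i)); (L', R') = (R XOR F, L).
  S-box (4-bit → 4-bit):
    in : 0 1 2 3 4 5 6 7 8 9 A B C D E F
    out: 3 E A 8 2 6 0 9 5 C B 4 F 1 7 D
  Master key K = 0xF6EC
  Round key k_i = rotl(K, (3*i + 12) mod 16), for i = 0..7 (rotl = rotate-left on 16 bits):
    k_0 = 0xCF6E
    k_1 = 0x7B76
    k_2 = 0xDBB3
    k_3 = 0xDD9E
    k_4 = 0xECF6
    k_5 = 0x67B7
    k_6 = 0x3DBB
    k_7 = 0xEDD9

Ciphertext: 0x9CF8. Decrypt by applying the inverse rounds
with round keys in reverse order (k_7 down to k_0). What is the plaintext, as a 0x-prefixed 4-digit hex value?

s_0 = ciphertext = 0x9CF8
s_1 = InvRound(s_0, k_7) = 0xDE9C
s_2 = InvRound(s_1, k_6) = 0x9ADE
s_3 = InvRound(s_2, k_5) = 0x7F9A
s_4 = InvRound(s_3, k_4) = 0xC67F
s_5 = InvRound(s_4, k_3) = 0x1AC6
s_6 = InvRound(s_5, k_2) = 0x7A1A
s_7 = InvRound(s_6, k_1) = 0x257A
s_8 = InvRound(s_7, k_0) = 0x5E25

0x5E25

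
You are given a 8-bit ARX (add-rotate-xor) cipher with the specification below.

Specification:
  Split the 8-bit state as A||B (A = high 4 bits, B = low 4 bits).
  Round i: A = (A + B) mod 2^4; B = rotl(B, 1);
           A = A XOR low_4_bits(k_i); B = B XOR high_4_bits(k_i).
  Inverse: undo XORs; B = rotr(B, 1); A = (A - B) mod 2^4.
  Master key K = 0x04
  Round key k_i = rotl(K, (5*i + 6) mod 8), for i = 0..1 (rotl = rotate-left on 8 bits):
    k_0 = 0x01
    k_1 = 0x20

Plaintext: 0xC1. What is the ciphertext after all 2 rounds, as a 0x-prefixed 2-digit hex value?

s_0 = plaintext = 0xC1
s_1 = Round(s_0, k_0) = 0xC2
s_2 = Round(s_1, k_1) = 0xE6

0xE6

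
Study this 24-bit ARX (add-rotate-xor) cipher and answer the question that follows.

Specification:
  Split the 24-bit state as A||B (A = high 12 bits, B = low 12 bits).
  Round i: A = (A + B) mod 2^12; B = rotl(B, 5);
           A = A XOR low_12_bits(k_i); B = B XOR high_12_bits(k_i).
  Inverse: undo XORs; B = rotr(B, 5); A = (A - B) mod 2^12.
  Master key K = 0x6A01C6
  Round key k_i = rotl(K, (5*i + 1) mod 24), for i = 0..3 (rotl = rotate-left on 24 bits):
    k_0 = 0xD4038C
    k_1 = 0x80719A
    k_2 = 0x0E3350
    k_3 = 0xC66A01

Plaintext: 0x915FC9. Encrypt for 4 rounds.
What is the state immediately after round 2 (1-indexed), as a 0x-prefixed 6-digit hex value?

0xE4B7EF

s_0 = plaintext = 0x915FC9
s_1 = Round(s_0, k_0) = 0xB5247F
s_2 = Round(s_1, k_1) = 0xE4B7EF
s_3 = Round(s_2, k_2) = 0x56AD0C
s_4 = Round(s_3, k_3) = 0x877DFC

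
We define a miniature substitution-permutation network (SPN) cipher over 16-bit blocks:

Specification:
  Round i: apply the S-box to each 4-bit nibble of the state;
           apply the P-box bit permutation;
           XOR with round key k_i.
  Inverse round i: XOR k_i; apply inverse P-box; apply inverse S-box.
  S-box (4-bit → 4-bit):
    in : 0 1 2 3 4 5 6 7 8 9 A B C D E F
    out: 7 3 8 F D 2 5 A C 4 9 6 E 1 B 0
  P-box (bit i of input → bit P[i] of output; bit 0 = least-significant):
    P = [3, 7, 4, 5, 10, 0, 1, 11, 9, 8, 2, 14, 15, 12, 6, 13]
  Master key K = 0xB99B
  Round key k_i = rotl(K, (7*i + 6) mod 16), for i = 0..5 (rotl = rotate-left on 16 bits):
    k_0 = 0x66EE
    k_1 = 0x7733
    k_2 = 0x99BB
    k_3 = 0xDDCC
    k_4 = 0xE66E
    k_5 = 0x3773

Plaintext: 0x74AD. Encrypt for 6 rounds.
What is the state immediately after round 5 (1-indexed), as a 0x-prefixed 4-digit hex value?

s_0 = plaintext = 0x74AD
s_1 = Round(s_0, k_0) = 0x18E2
s_2 = Round(s_1, k_1) = 0xAB16
s_3 = Round(s_2, k_2) = 0x3CA6
s_4 = Round(s_3, k_3) = 0x2090
s_5 = Round(s_4, k_4) = 0xC5F0
s_6 = Round(s_5, k_5) = 0x06AB

0xC5F0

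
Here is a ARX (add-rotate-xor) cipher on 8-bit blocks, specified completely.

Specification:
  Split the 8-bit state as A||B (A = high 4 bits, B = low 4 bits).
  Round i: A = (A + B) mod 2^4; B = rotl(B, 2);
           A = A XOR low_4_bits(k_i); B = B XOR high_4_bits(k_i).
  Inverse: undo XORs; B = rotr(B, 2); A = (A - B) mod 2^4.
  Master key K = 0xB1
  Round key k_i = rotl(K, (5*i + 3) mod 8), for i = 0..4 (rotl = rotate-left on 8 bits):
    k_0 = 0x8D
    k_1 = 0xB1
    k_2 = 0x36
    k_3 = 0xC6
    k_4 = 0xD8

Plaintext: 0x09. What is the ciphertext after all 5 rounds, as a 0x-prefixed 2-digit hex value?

0x6D

s_0 = plaintext = 0x09
s_1 = Round(s_0, k_0) = 0x4E
s_2 = Round(s_1, k_1) = 0x30
s_3 = Round(s_2, k_2) = 0x53
s_4 = Round(s_3, k_3) = 0xE0
s_5 = Round(s_4, k_4) = 0x6D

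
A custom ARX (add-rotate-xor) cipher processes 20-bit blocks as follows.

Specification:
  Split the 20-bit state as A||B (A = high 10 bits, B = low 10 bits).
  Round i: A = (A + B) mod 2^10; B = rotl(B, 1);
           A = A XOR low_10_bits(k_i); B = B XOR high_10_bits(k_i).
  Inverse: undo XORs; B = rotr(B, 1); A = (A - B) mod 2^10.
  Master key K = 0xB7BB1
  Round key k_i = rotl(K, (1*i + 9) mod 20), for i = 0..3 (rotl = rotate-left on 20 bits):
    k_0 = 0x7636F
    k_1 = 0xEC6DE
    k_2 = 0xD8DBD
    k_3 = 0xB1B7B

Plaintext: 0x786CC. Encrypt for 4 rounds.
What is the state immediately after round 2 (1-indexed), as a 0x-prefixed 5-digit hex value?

s_0 = plaintext = 0x786CC
s_1 = Round(s_0, k_0) = 0xF0841
s_2 = Round(s_1, k_1) = 0xB7733
s_3 = Round(s_2, k_2) = 0xEB504
s_4 = Round(s_3, k_3) = 0xF28CE

0xB7733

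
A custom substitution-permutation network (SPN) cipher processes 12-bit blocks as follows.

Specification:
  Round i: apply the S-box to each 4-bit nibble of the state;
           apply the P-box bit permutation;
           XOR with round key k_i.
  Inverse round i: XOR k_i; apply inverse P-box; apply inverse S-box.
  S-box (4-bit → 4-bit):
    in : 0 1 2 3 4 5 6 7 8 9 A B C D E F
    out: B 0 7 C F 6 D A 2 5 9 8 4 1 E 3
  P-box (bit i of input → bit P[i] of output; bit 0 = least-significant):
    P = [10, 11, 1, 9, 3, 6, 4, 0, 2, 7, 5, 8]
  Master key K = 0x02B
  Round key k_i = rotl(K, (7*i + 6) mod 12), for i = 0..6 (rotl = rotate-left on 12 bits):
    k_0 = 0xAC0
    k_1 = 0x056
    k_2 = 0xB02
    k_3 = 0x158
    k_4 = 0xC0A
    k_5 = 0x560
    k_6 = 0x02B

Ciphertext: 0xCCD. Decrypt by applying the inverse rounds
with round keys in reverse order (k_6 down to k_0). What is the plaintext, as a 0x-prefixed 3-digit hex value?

s_0 = ciphertext = 0xCCD
s_1 = InvRound(s_0, k_6) = 0x282
s_2 = InvRound(s_1, k_5) = 0xE86
s_3 = InvRound(s_2, k_4) = 0xFDB
s_4 = InvRound(s_3, k_3) = 0x8B4
s_5 = InvRound(s_4, k_2) = 0x4C3
s_6 = InvRound(s_5, k_1) = 0xF3D
s_7 = InvRound(s_6, k_0) = 0x44D

0x44D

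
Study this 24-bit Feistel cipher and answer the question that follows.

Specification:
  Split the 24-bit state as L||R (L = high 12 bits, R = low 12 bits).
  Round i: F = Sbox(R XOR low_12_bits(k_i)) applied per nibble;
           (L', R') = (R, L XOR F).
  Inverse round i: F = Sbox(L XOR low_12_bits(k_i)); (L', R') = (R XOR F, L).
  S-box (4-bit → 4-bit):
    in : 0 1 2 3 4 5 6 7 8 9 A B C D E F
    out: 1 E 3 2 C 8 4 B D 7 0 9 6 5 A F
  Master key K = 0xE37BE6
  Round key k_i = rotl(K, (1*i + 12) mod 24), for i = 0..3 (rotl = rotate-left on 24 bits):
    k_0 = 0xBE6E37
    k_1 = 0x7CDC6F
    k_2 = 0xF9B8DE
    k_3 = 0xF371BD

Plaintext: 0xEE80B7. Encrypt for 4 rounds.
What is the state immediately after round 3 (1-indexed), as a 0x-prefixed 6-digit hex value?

s_0 = plaintext = 0xEE80B7
s_1 = Round(s_0, k_0) = 0x0B7439
s_2 = Round(s_1, k_1) = 0x439D33
s_3 = Round(s_2, k_2) = 0xD33C9C
s_4 = Round(s_3, k_3) = 0xC9C80D

0xD33C9C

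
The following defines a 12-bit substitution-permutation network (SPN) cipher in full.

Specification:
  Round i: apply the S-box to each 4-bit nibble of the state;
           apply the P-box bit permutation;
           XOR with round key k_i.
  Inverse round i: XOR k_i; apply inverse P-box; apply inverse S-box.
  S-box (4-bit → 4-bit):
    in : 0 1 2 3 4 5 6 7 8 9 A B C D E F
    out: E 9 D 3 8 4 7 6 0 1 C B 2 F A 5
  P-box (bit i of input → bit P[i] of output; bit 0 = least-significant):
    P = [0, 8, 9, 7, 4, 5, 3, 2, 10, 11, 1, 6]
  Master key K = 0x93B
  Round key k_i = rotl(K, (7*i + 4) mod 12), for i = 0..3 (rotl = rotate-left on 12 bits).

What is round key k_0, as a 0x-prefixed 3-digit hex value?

0x3B9

K = 0x93B
k_0 = rotl(K, (7*0+4) mod 12) = rotl(K, 4) = 0x3B9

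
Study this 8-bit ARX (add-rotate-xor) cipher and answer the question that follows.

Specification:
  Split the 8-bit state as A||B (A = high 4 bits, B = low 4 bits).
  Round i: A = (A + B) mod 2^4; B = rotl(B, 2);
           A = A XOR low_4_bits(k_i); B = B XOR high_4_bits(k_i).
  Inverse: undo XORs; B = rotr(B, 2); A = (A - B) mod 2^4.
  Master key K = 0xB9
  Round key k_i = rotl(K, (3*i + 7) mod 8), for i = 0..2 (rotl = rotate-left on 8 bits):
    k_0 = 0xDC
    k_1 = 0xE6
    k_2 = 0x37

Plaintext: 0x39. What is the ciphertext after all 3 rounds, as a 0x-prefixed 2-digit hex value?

s_0 = plaintext = 0x39
s_1 = Round(s_0, k_0) = 0x0B
s_2 = Round(s_1, k_1) = 0xD0
s_3 = Round(s_2, k_2) = 0xA3

0xA3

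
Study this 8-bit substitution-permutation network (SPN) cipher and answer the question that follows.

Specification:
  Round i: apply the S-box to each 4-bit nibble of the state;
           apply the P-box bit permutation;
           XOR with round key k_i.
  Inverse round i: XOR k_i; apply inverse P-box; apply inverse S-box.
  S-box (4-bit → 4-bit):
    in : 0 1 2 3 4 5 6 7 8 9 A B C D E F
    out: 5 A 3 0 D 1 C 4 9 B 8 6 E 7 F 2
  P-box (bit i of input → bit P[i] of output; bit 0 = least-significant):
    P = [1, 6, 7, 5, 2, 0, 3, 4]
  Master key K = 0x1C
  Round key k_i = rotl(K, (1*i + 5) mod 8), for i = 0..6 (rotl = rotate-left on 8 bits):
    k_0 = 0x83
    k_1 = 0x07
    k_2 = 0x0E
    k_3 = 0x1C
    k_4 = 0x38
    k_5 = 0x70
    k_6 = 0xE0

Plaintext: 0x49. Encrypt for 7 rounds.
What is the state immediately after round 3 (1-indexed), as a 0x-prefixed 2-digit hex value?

0xB5

s_0 = plaintext = 0x49
s_1 = Round(s_0, k_0) = 0xFD
s_2 = Round(s_1, k_1) = 0xC4
s_3 = Round(s_2, k_2) = 0xB5
s_4 = Round(s_3, k_3) = 0x17
s_5 = Round(s_4, k_4) = 0xA9
s_6 = Round(s_5, k_5) = 0x02
s_7 = Round(s_6, k_6) = 0xAE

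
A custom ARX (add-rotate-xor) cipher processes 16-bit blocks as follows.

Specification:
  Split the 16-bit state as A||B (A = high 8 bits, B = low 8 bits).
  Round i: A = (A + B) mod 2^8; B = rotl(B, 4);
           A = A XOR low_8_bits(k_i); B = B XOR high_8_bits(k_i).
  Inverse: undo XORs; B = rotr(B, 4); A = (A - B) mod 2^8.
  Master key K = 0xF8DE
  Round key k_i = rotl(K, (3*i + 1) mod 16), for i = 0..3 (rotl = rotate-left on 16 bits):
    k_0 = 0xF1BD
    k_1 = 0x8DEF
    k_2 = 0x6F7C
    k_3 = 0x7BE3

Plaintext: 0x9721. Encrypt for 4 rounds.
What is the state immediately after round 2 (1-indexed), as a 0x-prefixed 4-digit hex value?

s_0 = plaintext = 0x9721
s_1 = Round(s_0, k_0) = 0x05E3
s_2 = Round(s_1, k_1) = 0x07B3
s_3 = Round(s_2, k_2) = 0xC654
s_4 = Round(s_3, k_3) = 0xF93E

0x07B3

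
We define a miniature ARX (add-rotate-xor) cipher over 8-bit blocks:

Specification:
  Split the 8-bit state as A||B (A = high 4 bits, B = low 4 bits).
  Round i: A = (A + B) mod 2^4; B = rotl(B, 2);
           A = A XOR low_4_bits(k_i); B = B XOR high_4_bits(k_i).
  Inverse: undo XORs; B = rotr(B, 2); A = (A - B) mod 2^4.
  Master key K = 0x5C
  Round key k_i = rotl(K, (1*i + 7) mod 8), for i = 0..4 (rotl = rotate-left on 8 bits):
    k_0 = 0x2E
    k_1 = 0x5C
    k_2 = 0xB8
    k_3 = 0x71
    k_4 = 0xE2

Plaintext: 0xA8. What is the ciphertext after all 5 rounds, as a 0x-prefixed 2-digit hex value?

0x4D

s_0 = plaintext = 0xA8
s_1 = Round(s_0, k_0) = 0xC0
s_2 = Round(s_1, k_1) = 0x05
s_3 = Round(s_2, k_2) = 0xDE
s_4 = Round(s_3, k_3) = 0xAC
s_5 = Round(s_4, k_4) = 0x4D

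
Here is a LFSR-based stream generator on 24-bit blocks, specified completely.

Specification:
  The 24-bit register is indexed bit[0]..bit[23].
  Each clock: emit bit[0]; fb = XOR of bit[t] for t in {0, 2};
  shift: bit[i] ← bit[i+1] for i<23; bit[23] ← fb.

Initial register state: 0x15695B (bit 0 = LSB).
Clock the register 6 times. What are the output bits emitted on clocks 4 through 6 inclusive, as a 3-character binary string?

reg_0 = 0x15695B
clock 1: out=1, reg = 0x8AB4AD
clock 2: out=1, reg = 0x455A56
clock 3: out=0, reg = 0xA2AD2B
clock 4: out=1, reg = 0xD15695
clock 5: out=1, reg = 0x68AB4A
clock 6: out=0, reg = 0x3455A5

110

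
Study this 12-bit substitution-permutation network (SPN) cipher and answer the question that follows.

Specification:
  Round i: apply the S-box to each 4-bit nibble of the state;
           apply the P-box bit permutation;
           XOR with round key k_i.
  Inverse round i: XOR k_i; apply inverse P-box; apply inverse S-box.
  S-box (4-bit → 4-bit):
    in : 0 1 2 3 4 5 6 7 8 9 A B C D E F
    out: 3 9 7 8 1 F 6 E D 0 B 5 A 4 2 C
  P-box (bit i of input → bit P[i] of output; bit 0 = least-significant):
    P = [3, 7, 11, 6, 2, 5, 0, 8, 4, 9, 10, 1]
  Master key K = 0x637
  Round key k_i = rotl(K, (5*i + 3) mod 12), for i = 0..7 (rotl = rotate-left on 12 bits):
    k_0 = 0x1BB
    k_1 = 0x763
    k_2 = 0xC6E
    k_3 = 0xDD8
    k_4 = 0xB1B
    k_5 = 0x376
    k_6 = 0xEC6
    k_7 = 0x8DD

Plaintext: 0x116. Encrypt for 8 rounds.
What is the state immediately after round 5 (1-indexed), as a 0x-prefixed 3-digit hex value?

0x11C

s_0 = plaintext = 0x116
s_1 = Round(s_0, k_0) = 0x82D
s_2 = Round(s_1, k_1) = 0xB54
s_3 = Round(s_2, k_2) = 0x953
s_4 = Round(s_3, k_3) = 0xCBD
s_5 = Round(s_4, k_4) = 0x11C
s_6 = Round(s_5, k_5) = 0x2A0
s_7 = Round(s_6, k_6) = 0x97A
s_8 = Round(s_7, k_7) = 0x934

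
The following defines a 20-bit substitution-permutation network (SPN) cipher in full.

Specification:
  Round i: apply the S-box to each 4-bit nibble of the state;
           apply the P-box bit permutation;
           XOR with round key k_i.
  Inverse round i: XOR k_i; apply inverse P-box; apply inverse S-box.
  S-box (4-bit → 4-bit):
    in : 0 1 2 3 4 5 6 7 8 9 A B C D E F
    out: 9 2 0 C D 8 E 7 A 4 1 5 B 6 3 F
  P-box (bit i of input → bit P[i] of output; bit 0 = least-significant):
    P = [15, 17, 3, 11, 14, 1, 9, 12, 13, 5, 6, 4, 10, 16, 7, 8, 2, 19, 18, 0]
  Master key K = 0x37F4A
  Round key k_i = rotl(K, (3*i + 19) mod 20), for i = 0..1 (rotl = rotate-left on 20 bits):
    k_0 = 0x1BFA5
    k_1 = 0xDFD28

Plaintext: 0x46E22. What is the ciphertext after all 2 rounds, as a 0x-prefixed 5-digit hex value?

0x9058D

s_0 = plaintext = 0x46E22
s_1 = Round(s_0, k_0) = 0x49E00
s_2 = Round(s_1, k_1) = 0x9058D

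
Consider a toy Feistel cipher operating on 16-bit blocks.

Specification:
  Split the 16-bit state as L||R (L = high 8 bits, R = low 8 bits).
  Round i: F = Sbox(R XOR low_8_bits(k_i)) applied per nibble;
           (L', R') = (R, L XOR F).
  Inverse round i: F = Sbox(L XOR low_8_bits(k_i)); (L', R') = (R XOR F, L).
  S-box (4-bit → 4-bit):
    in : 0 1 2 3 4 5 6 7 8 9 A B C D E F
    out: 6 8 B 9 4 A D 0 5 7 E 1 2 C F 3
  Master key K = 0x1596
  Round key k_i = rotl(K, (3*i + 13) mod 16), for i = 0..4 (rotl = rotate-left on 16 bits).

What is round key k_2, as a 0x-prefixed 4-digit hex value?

K = 0x1596
k_0 = rotl(K, (3*0+13) mod 16) = rotl(K, 13) = 0xC2B2
k_1 = rotl(K, (3*1+13) mod 16) = rotl(K, 0) = 0x1596
k_2 = rotl(K, (3*2+13) mod 16) = rotl(K, 3) = 0xACB0

0xACB0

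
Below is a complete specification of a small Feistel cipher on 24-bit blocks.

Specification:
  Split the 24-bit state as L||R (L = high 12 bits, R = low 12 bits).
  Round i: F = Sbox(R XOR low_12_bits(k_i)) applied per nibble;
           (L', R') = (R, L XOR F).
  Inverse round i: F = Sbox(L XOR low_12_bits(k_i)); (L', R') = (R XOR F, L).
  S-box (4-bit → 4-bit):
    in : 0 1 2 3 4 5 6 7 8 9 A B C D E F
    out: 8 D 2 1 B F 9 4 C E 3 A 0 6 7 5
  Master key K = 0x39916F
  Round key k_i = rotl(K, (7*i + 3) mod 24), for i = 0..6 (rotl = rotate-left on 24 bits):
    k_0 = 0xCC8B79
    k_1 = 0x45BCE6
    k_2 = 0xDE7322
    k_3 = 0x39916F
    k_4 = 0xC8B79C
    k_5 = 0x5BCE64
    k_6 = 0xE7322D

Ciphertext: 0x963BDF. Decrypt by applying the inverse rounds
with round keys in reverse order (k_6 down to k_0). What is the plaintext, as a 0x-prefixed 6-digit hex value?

0x316B92

s_0 = ciphertext = 0x963BDF
s_1 = InvRound(s_0, k_6) = 0x168963
s_2 = InvRound(s_1, k_5) = 0xCE3168
s_3 = InvRound(s_2, k_4) = 0xB2DCE3
s_4 = InvRound(s_3, k_3) = 0xF51B2D
s_5 = InvRound(s_4, k_2) = 0xB6CF51
s_6 = InvRound(s_5, k_1) = 0xB92B6C
s_7 = InvRound(s_6, k_0) = 0x316B92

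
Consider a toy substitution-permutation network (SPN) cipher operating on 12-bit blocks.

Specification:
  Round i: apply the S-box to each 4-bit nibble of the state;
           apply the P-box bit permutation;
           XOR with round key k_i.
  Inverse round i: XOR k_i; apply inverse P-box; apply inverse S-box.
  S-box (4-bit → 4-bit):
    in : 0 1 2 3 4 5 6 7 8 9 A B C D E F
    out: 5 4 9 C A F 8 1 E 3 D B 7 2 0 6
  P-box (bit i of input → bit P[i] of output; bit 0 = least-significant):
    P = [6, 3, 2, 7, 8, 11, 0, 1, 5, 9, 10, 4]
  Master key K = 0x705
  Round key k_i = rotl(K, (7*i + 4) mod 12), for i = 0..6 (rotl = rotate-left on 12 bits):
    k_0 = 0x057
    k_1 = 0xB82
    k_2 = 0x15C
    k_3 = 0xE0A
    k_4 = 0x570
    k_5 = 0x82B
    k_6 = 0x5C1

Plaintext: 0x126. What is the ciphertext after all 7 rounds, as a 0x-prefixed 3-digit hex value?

s_0 = plaintext = 0x126
s_1 = Round(s_0, k_0) = 0x5D5
s_2 = Round(s_1, k_1) = 0x57E
s_3 = Round(s_2, k_2) = 0x66C
s_4 = Round(s_3, k_3) = 0xE54
s_5 = Round(s_4, k_4) = 0xCFB
s_6 = Round(s_5, k_5) = 0x6C2
s_7 = Round(s_6, k_6) = 0xC10

0xC10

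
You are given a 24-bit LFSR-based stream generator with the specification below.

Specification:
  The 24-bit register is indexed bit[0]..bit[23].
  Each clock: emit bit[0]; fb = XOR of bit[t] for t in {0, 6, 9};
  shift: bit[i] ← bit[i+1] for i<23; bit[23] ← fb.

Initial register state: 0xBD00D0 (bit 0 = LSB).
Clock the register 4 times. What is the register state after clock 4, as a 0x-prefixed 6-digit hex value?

0x3BD00D

reg_0 = 0xBD00D0
clock 1: out=0, reg = 0xDE8068
clock 2: out=0, reg = 0xEF4034
clock 3: out=0, reg = 0x77A01A
clock 4: out=0, reg = 0x3BD00D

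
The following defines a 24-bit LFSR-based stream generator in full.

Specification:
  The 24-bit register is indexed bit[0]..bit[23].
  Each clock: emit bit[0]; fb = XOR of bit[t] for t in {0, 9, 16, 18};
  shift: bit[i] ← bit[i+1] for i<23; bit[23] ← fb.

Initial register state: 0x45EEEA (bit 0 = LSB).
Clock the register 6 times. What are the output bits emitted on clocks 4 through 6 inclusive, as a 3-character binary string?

reg_0 = 0x45EEEA
clock 1: out=0, reg = 0xA2F775
clock 2: out=1, reg = 0x517BBA
clock 3: out=0, reg = 0x28BDDD
clock 4: out=1, reg = 0x945EEE
clock 5: out=0, reg = 0x4A2F77
clock 6: out=1, reg = 0x2517BB

101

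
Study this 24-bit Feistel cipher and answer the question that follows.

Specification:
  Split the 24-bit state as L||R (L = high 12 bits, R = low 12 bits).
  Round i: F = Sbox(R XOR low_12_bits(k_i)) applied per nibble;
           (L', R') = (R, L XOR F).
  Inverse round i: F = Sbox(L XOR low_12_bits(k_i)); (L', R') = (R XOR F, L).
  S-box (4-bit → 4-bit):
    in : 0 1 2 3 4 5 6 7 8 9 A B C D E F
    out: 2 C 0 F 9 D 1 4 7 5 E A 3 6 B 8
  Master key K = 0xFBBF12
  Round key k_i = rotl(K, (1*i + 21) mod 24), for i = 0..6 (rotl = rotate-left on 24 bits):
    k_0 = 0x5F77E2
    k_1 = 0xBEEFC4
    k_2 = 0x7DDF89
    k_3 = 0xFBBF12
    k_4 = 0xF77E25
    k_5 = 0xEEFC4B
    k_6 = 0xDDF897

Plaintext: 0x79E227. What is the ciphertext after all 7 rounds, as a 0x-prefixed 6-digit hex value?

0xEFD478

s_0 = plaintext = 0x79E227
s_1 = Round(s_0, k_0) = 0x227AA3
s_2 = Round(s_1, k_1) = 0xAA3F33
s_3 = Round(s_2, k_2) = 0xF3380D
s_4 = Round(s_3, k_3) = 0x80DBFB
s_5 = Round(s_4, k_4) = 0xBFB566
s_6 = Round(s_5, k_5) = 0x566EFD
s_7 = Round(s_6, k_6) = 0xEFD478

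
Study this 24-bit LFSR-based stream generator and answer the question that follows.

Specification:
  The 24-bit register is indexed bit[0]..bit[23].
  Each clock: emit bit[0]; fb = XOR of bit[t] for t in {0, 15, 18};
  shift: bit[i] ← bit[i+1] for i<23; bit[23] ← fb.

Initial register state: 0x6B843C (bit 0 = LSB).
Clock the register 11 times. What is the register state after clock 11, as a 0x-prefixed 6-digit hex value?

0x562D70

reg_0 = 0x6B843C
clock 1: out=0, reg = 0xB5C21E
clock 2: out=0, reg = 0x5AE10F
clock 3: out=1, reg = 0x2D7087
clock 4: out=1, reg = 0x16B843
clock 5: out=1, reg = 0x8B5C21
clock 6: out=1, reg = 0xC5AE10
clock 7: out=0, reg = 0x62D708
clock 8: out=0, reg = 0xB16B84
clock 9: out=0, reg = 0x58B5C2
clock 10: out=0, reg = 0xAC5AE1
clock 11: out=1, reg = 0x562D70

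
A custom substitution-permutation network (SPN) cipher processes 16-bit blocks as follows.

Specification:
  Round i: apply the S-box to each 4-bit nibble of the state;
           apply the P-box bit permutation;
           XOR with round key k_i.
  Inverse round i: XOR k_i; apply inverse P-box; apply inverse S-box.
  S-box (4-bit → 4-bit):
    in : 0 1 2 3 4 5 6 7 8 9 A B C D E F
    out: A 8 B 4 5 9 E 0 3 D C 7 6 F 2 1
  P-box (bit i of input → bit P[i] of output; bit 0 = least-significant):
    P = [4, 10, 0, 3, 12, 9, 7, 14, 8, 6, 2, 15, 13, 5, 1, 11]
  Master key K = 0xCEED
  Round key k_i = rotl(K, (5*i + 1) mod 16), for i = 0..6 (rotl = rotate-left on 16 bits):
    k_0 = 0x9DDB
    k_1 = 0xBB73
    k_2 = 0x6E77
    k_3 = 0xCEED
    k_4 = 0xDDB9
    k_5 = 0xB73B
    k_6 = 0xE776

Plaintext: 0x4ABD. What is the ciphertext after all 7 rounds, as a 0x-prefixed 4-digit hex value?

0x4BD4

s_0 = plaintext = 0x4ABD
s_1 = Round(s_0, k_0) = 0x2B44
s_2 = Round(s_1, k_1) = 0x8286
s_3 = Round(s_2, k_2) = 0xD91E
s_4 = Round(s_3, k_3) = 0x23CB
s_5 = Round(s_4, k_4) = 0xF30C
s_6 = Round(s_5, k_5) = 0xD13E
s_7 = Round(s_6, k_6) = 0x4BD4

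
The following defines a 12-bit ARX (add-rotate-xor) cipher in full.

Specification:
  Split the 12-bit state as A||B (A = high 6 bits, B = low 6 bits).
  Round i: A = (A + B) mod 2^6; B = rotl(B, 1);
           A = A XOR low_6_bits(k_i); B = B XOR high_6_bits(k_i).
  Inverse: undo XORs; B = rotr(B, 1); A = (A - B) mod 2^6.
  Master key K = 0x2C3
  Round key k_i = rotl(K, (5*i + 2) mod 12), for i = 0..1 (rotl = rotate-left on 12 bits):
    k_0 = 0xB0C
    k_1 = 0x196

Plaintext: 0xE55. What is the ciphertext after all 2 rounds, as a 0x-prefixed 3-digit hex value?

0x78A

s_0 = plaintext = 0xE55
s_1 = Round(s_0, k_0) = 0x086
s_2 = Round(s_1, k_1) = 0x78A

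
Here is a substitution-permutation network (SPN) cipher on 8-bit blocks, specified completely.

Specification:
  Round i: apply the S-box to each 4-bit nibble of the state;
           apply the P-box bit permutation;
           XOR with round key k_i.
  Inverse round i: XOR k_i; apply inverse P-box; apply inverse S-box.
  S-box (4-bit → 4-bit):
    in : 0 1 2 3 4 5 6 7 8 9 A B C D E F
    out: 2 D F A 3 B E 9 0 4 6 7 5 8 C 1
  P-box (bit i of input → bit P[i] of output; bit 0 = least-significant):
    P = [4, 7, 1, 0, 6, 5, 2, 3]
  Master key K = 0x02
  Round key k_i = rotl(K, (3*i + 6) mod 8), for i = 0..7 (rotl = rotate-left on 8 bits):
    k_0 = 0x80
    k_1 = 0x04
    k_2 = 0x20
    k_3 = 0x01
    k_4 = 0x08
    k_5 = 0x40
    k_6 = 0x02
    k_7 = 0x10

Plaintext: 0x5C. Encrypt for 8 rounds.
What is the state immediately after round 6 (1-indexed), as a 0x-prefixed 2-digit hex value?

s_0 = plaintext = 0x5C
s_1 = Round(s_0, k_0) = 0xFA
s_2 = Round(s_1, k_1) = 0xC6
s_3 = Round(s_2, k_2) = 0xE7
s_4 = Round(s_3, k_3) = 0x1C
s_5 = Round(s_4, k_4) = 0x56
s_6 = Round(s_5, k_5) = 0xAB
s_7 = Round(s_6, k_6) = 0xB4
s_8 = Round(s_7, k_7) = 0xE4

0xAB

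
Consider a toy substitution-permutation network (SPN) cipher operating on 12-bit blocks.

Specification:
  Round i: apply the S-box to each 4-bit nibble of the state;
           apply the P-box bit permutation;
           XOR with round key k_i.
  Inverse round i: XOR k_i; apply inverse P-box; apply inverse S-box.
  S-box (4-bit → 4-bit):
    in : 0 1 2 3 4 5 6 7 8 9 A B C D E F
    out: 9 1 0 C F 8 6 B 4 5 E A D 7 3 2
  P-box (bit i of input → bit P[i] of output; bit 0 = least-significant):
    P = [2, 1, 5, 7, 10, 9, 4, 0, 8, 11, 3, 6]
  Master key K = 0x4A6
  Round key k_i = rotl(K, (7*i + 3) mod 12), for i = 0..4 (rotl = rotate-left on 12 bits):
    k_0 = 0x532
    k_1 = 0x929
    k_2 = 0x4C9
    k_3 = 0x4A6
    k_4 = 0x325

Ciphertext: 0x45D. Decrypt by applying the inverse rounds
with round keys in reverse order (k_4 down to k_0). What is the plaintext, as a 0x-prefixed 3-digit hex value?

0x577

s_0 = ciphertext = 0x45D
s_1 = InvRound(s_0, k_4) = 0xCD8
s_2 = InvRound(s_1, k_3) = 0xA8D
s_3 = InvRound(s_2, k_2) = 0xBE1
s_4 = InvRound(s_3, k_1) = 0x3F5
s_5 = InvRound(s_4, k_0) = 0x577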